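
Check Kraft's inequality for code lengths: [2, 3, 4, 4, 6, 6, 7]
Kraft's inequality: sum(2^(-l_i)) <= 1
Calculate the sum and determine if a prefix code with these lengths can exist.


Sum = 2^(-2) + 2^(-3) + 2^(-4) + 2^(-4) + 2^(-6) + 2^(-6) + 2^(-7)
    = 0.25 + 0.125 + 0.0625 + 0.0625 + 0.015625 + 0.015625 + 0.0078125
    = 69/128 = 0.5390625
Since 0.5390625 <= 1, Kraft's inequality IS satisfied.
A prefix code with these lengths CAN exist.

Kraft sum = 0.5390625. Satisfied.


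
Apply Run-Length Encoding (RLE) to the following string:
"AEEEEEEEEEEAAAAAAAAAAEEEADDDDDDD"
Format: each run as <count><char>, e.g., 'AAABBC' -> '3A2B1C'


Scanning runs left to right:
  i=0: run of 'A' x 1 -> '1A'
  i=1: run of 'E' x 10 -> '10E'
  i=11: run of 'A' x 10 -> '10A'
  i=21: run of 'E' x 3 -> '3E'
  i=24: run of 'A' x 1 -> '1A'
  i=25: run of 'D' x 7 -> '7D'

RLE = 1A10E10A3E1A7D


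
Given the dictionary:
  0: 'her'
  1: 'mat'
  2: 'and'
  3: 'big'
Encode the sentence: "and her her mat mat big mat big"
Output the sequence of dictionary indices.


Look up each word in the dictionary:
  'and' -> 2
  'her' -> 0
  'her' -> 0
  'mat' -> 1
  'mat' -> 1
  'big' -> 3
  'mat' -> 1
  'big' -> 3

Encoded: [2, 0, 0, 1, 1, 3, 1, 3]


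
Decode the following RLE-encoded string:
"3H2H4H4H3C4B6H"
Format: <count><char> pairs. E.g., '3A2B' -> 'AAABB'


Expanding each <count><char> pair:
  3H -> 'HHH'
  2H -> 'HH'
  4H -> 'HHHH'
  4H -> 'HHHH'
  3C -> 'CCC'
  4B -> 'BBBB'
  6H -> 'HHHHHH'

Decoded = HHHHHHHHHHHHHCCCBBBBHHHHHH


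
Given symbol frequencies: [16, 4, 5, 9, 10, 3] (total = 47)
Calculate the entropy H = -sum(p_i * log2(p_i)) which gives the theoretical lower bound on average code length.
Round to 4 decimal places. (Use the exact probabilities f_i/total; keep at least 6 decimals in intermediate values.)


Per-symbol terms -p_i * log2(p_i) with p_i = f_i/47:
  p = 16/47 = 0.340426: log2(p) = -1.554589, -p*log2(p) = 0.529222
  p = 4/47 = 0.085106: log2(p) = -3.554589, -p*log2(p) = 0.302518
  p = 5/47 = 0.106383: log2(p) = -3.232661, -p*log2(p) = 0.343900
  p = 9/47 = 0.191489: log2(p) = -2.384664, -p*log2(p) = 0.456638
  p = 10/47 = 0.212766: log2(p) = -2.232661, -p*log2(p) = 0.475034
  p = 3/47 = 0.063830: log2(p) = -3.969626, -p*log2(p) = 0.253380
H = 0.529222 + 0.302518 + 0.343900 + 0.456638 + 0.475034 + 0.253380 = 2.360692

H = 2.3607 bits/symbol


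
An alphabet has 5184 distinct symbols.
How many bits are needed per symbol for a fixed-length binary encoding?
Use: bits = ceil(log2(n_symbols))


log2(5184) = 12.3399
Bracket: 2^12 = 4096 < 5184 <= 2^13 = 8192
So ceil(log2(5184)) = 13

bits = ceil(log2(5184)) = ceil(12.3399) = 13 bits


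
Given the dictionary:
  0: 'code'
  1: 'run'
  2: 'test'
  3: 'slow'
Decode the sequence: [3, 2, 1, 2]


Look up each index in the dictionary:
  3 -> 'slow'
  2 -> 'test'
  1 -> 'run'
  2 -> 'test'

Decoded: "slow test run test"


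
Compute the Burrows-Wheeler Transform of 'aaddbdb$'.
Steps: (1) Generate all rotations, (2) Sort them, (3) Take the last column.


Rotations (sorted):
  0: $aaddbdb -> last char: b
  1: aaddbdb$ -> last char: $
  2: addbdb$a -> last char: a
  3: b$aaddbd -> last char: d
  4: bdb$aadd -> last char: d
  5: db$aaddb -> last char: b
  6: dbdb$aad -> last char: d
  7: ddbdb$aa -> last char: a


BWT = b$addbda


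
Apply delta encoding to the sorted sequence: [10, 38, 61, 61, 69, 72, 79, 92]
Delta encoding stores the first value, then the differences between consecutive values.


First value: 10
Deltas:
  38 - 10 = 28
  61 - 38 = 23
  61 - 61 = 0
  69 - 61 = 8
  72 - 69 = 3
  79 - 72 = 7
  92 - 79 = 13


Delta encoded: [10, 28, 23, 0, 8, 3, 7, 13]


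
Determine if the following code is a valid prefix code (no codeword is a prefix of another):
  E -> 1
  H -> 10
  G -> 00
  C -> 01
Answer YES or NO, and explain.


Checking each pair (does one codeword prefix another?):
  E='1' vs H='10': prefix -- VIOLATION

NO -- this is NOT a valid prefix code. E (1) is a prefix of H (10).


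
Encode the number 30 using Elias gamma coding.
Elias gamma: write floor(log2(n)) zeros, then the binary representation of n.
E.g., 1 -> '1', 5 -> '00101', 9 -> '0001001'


num_bits = floor(log2(30)) + 1 = 5
leading_zeros = num_bits - 1 = 4
binary(30) = 11110

Elias gamma(30) = '0000' + '11110' = 000011110 (9 bits)


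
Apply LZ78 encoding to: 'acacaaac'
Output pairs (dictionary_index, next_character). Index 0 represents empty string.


LZ78 encoding steps:
Dictionary: {0: ''}
Step 1: w='' (idx 0), next='a' -> output (0, 'a'), add 'a' as idx 1
Step 2: w='' (idx 0), next='c' -> output (0, 'c'), add 'c' as idx 2
Step 3: w='a' (idx 1), next='c' -> output (1, 'c'), add 'ac' as idx 3
Step 4: w='a' (idx 1), next='a' -> output (1, 'a'), add 'aa' as idx 4
Step 5: w='ac' (idx 3), end of input -> output (3, '')


Encoded: [(0, 'a'), (0, 'c'), (1, 'c'), (1, 'a'), (3, '')]


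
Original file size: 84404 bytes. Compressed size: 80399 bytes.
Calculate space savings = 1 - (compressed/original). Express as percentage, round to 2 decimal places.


ratio = compressed/original = 80399/84404 = 0.95255
savings = 1 - ratio = 1 - 0.95255 = 0.04745
as a percentage: 0.04745 * 100 = 4.75%

Space savings = 1 - 80399/84404 = 4.75%


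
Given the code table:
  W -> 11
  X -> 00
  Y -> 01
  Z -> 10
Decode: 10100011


Decoding:
10 -> Z
10 -> Z
00 -> X
11 -> W


Result: ZZXW


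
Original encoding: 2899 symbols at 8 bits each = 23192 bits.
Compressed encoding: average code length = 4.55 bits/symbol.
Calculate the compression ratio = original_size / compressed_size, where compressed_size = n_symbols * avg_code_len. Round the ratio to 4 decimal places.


original_size = n_symbols * orig_bits = 2899 * 8 = 23192 bits
compressed_size = n_symbols * avg_code_len = 2899 * 4.55 = 13190.45 bits
ratio = original_size / compressed_size = 23192 / 13190.45 = 1.7582

Compression ratio = 1.7582


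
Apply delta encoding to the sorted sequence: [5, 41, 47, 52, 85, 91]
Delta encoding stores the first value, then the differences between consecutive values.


First value: 5
Deltas:
  41 - 5 = 36
  47 - 41 = 6
  52 - 47 = 5
  85 - 52 = 33
  91 - 85 = 6


Delta encoded: [5, 36, 6, 5, 33, 6]


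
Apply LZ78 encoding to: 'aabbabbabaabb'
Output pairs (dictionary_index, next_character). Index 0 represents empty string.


LZ78 encoding steps:
Dictionary: {0: ''}
Step 1: w='' (idx 0), next='a' -> output (0, 'a'), add 'a' as idx 1
Step 2: w='a' (idx 1), next='b' -> output (1, 'b'), add 'ab' as idx 2
Step 3: w='' (idx 0), next='b' -> output (0, 'b'), add 'b' as idx 3
Step 4: w='ab' (idx 2), next='b' -> output (2, 'b'), add 'abb' as idx 4
Step 5: w='ab' (idx 2), next='a' -> output (2, 'a'), add 'aba' as idx 5
Step 6: w='abb' (idx 4), end of input -> output (4, '')


Encoded: [(0, 'a'), (1, 'b'), (0, 'b'), (2, 'b'), (2, 'a'), (4, '')]


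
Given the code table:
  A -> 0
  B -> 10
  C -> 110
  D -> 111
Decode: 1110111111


Decoding:
111 -> D
0 -> A
111 -> D
111 -> D


Result: DADD


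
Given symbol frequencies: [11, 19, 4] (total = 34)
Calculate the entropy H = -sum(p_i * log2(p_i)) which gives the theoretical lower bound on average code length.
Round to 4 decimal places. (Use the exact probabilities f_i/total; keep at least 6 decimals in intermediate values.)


Per-symbol terms -p_i * log2(p_i) with p_i = f_i/34:
  p = 11/34 = 0.323529: log2(p) = -1.628031, -p*log2(p) = 0.526716
  p = 19/34 = 0.558824: log2(p) = -0.839535, -p*log2(p) = 0.469152
  p = 4/34 = 0.117647: log2(p) = -3.087463, -p*log2(p) = 0.363231
H = 0.526716 + 0.469152 + 0.363231 = 1.359099

H = 1.3591 bits/symbol


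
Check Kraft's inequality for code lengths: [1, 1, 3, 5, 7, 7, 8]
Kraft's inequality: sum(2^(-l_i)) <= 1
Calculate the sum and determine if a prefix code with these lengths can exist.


Sum = 2^(-1) + 2^(-1) + 2^(-3) + 2^(-5) + 2^(-7) + 2^(-7) + 2^(-8)
    = 0.5 + 0.5 + 0.125 + 0.03125 + 0.0078125 + 0.0078125 + 0.00390625
    = 301/256 = 1.17578125
Since 1.17578125 > 1, Kraft's inequality is NOT satisfied.
A prefix code with these lengths CANNOT exist.

Kraft sum = 1.17578125. Not satisfied.


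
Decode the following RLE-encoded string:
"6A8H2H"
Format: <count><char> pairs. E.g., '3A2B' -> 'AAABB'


Expanding each <count><char> pair:
  6A -> 'AAAAAA'
  8H -> 'HHHHHHHH'
  2H -> 'HH'

Decoded = AAAAAAHHHHHHHHHH


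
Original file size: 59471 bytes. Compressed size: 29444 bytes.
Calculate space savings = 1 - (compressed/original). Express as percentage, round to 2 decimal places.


ratio = compressed/original = 29444/59471 = 0.495098
savings = 1 - ratio = 1 - 0.495098 = 0.504902
as a percentage: 0.504902 * 100 = 50.49%

Space savings = 1 - 29444/59471 = 50.49%


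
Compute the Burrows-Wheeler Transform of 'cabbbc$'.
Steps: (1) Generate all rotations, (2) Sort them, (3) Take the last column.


Rotations (sorted):
  0: $cabbbc -> last char: c
  1: abbbc$c -> last char: c
  2: bbbc$ca -> last char: a
  3: bbc$cab -> last char: b
  4: bc$cabb -> last char: b
  5: c$cabbb -> last char: b
  6: cabbbc$ -> last char: $


BWT = ccabbb$


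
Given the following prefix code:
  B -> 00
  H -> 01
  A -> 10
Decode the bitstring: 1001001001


Decoding step by step:
Bits 10 -> A
Bits 01 -> H
Bits 00 -> B
Bits 10 -> A
Bits 01 -> H


Decoded message: AHBAH


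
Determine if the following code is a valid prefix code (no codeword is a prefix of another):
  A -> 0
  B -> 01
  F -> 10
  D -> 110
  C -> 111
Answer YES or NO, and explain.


Checking each pair (does one codeword prefix another?):
  A='0' vs B='01': prefix -- VIOLATION

NO -- this is NOT a valid prefix code. A (0) is a prefix of B (01).


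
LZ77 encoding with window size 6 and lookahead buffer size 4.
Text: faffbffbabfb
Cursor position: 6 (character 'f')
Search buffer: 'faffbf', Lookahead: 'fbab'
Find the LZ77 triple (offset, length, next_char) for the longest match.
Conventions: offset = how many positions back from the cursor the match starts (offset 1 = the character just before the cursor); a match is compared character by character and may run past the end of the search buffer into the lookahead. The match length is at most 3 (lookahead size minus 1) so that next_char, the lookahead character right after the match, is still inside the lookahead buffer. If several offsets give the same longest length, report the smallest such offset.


Try each offset into the search buffer:
  offset=1 (pos 5, char 'f'): match length 1
  offset=2 (pos 4, char 'b'): match length 0
  offset=3 (pos 3, char 'f'): match length 2
  offset=4 (pos 2, char 'f'): match length 1
  offset=5 (pos 1, char 'a'): match length 0
  offset=6 (pos 0, char 'f'): match length 1
Longest match has length 2 at offset 3.
next_char = character at position 6 + 2 = 8 -> 'a'

Best match: offset=3, length=2 (matching 'fb' starting at position 3)
LZ77 triple: (3, 2, 'a')


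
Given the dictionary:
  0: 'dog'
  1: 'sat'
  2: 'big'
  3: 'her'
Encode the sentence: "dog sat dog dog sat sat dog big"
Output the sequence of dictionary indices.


Look up each word in the dictionary:
  'dog' -> 0
  'sat' -> 1
  'dog' -> 0
  'dog' -> 0
  'sat' -> 1
  'sat' -> 1
  'dog' -> 0
  'big' -> 2

Encoded: [0, 1, 0, 0, 1, 1, 0, 2]


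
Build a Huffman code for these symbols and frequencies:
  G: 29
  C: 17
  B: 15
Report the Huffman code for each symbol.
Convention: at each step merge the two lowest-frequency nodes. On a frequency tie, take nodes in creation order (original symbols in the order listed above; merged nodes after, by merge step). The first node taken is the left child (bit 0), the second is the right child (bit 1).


Huffman tree construction:
Step 1: Merge B(15) + C(17) = 32
Step 2: Merge G(29) + (B+C)(32) = 61
Read each symbol's code off the tree from the root (left child = 0, right child = 1).

Codes:
  G: 0 (length 1)
  C: 11 (length 2)
  B: 10 (length 2)
Average code length: 93/61 = 1.5246 bits/symbol


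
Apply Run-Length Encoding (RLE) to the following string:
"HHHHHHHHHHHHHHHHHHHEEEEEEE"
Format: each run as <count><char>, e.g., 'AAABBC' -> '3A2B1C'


Scanning runs left to right:
  i=0: run of 'H' x 19 -> '19H'
  i=19: run of 'E' x 7 -> '7E'

RLE = 19H7E


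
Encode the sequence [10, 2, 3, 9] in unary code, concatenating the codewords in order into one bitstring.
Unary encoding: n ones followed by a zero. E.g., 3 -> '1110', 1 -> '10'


Encode each number as n ones followed by a terminating 0:
  10 -> 11111111110 (11 bits)
  2 -> 110 (3 bits)
  3 -> 1110 (4 bits)
  9 -> 1111111110 (10 bits)
Total length = 11 + 3 + 4 + 10 = 28 bits.

Unary([10, 2, 3, 9]) = 1111111111011011101111111110 (28 bits)


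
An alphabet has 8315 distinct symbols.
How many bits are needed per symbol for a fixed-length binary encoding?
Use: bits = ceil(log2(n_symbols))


log2(8315) = 13.0215
Bracket: 2^13 = 8192 < 8315 <= 2^14 = 16384
So ceil(log2(8315)) = 14

bits = ceil(log2(8315)) = ceil(13.0215) = 14 bits


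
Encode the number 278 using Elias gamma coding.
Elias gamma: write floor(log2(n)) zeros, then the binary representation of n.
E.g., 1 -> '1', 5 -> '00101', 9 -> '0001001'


num_bits = floor(log2(278)) + 1 = 9
leading_zeros = num_bits - 1 = 8
binary(278) = 100010110

Elias gamma(278) = '00000000' + '100010110' = 00000000100010110 (17 bits)


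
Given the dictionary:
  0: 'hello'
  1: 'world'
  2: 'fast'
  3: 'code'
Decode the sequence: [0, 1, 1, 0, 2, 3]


Look up each index in the dictionary:
  0 -> 'hello'
  1 -> 'world'
  1 -> 'world'
  0 -> 'hello'
  2 -> 'fast'
  3 -> 'code'

Decoded: "hello world world hello fast code"


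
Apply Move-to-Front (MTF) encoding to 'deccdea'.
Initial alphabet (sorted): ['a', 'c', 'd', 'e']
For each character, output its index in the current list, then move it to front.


MTF encoding:
'd': index 2 in ['a', 'c', 'd', 'e'] -> ['d', 'a', 'c', 'e']
'e': index 3 in ['d', 'a', 'c', 'e'] -> ['e', 'd', 'a', 'c']
'c': index 3 in ['e', 'd', 'a', 'c'] -> ['c', 'e', 'd', 'a']
'c': index 0 in ['c', 'e', 'd', 'a'] -> ['c', 'e', 'd', 'a']
'd': index 2 in ['c', 'e', 'd', 'a'] -> ['d', 'c', 'e', 'a']
'e': index 2 in ['d', 'c', 'e', 'a'] -> ['e', 'd', 'c', 'a']
'a': index 3 in ['e', 'd', 'c', 'a'] -> ['a', 'e', 'd', 'c']


Output: [2, 3, 3, 0, 2, 2, 3]


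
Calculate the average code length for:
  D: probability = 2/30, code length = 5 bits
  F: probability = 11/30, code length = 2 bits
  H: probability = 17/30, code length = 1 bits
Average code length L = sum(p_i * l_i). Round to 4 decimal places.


Weighted contributions p_i * l_i:
  D: (2/30) * 5 = 10/30
  F: (11/30) * 2 = 22/30
  H: (17/30) * 1 = 17/30
Sum = (10 + 22 + 17)/30 = 49/30

L = 49/30 = 1.6333 bits/symbol


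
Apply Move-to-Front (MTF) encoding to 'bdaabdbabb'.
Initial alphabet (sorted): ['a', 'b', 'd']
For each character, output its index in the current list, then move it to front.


MTF encoding:
'b': index 1 in ['a', 'b', 'd'] -> ['b', 'a', 'd']
'd': index 2 in ['b', 'a', 'd'] -> ['d', 'b', 'a']
'a': index 2 in ['d', 'b', 'a'] -> ['a', 'd', 'b']
'a': index 0 in ['a', 'd', 'b'] -> ['a', 'd', 'b']
'b': index 2 in ['a', 'd', 'b'] -> ['b', 'a', 'd']
'd': index 2 in ['b', 'a', 'd'] -> ['d', 'b', 'a']
'b': index 1 in ['d', 'b', 'a'] -> ['b', 'd', 'a']
'a': index 2 in ['b', 'd', 'a'] -> ['a', 'b', 'd']
'b': index 1 in ['a', 'b', 'd'] -> ['b', 'a', 'd']
'b': index 0 in ['b', 'a', 'd'] -> ['b', 'a', 'd']


Output: [1, 2, 2, 0, 2, 2, 1, 2, 1, 0]


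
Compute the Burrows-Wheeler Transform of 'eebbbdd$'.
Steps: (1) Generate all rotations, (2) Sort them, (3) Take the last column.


Rotations (sorted):
  0: $eebbbdd -> last char: d
  1: bbbdd$ee -> last char: e
  2: bbdd$eeb -> last char: b
  3: bdd$eebb -> last char: b
  4: d$eebbbd -> last char: d
  5: dd$eebbb -> last char: b
  6: ebbbdd$e -> last char: e
  7: eebbbdd$ -> last char: $


BWT = debbdbe$


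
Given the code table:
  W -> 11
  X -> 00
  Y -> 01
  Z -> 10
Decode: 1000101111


Decoding:
10 -> Z
00 -> X
10 -> Z
11 -> W
11 -> W


Result: ZXZWW


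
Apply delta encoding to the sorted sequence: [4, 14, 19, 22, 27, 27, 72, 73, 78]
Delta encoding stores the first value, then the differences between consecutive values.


First value: 4
Deltas:
  14 - 4 = 10
  19 - 14 = 5
  22 - 19 = 3
  27 - 22 = 5
  27 - 27 = 0
  72 - 27 = 45
  73 - 72 = 1
  78 - 73 = 5


Delta encoded: [4, 10, 5, 3, 5, 0, 45, 1, 5]


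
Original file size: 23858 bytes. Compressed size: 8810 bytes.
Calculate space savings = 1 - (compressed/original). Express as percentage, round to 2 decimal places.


ratio = compressed/original = 8810/23858 = 0.369268
savings = 1 - ratio = 1 - 0.369268 = 0.630732
as a percentage: 0.630732 * 100 = 63.07%

Space savings = 1 - 8810/23858 = 63.07%


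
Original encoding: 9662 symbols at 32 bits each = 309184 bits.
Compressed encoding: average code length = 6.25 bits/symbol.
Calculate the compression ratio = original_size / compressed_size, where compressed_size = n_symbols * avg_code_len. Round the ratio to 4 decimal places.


original_size = n_symbols * orig_bits = 9662 * 32 = 309184 bits
compressed_size = n_symbols * avg_code_len = 9662 * 6.25 = 60387.5 bits
ratio = original_size / compressed_size = 309184 / 60387.5 = 5.12

Compression ratio = 5.12


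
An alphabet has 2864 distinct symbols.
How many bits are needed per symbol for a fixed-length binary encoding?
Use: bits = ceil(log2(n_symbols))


log2(2864) = 11.4838
Bracket: 2^11 = 2048 < 2864 <= 2^12 = 4096
So ceil(log2(2864)) = 12

bits = ceil(log2(2864)) = ceil(11.4838) = 12 bits


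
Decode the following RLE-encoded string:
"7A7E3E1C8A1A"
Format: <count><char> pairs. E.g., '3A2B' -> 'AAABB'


Expanding each <count><char> pair:
  7A -> 'AAAAAAA'
  7E -> 'EEEEEEE'
  3E -> 'EEE'
  1C -> 'C'
  8A -> 'AAAAAAAA'
  1A -> 'A'

Decoded = AAAAAAAEEEEEEEEEECAAAAAAAAA


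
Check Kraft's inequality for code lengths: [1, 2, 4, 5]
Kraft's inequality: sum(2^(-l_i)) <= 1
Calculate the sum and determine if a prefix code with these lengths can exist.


Sum = 2^(-1) + 2^(-2) + 2^(-4) + 2^(-5)
    = 0.5 + 0.25 + 0.0625 + 0.03125
    = 27/32 = 0.84375
Since 0.84375 <= 1, Kraft's inequality IS satisfied.
A prefix code with these lengths CAN exist.

Kraft sum = 0.84375. Satisfied.


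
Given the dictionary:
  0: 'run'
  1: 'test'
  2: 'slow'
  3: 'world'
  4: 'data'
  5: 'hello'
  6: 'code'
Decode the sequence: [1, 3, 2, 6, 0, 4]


Look up each index in the dictionary:
  1 -> 'test'
  3 -> 'world'
  2 -> 'slow'
  6 -> 'code'
  0 -> 'run'
  4 -> 'data'

Decoded: "test world slow code run data"


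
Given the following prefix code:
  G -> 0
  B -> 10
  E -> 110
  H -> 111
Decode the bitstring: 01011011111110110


Decoding step by step:
Bits 0 -> G
Bits 10 -> B
Bits 110 -> E
Bits 111 -> H
Bits 111 -> H
Bits 10 -> B
Bits 110 -> E


Decoded message: GBEHHBE


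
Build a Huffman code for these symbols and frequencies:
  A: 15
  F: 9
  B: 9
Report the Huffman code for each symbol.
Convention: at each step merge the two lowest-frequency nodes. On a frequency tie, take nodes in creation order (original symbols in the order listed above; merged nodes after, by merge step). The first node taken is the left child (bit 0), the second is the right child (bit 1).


Huffman tree construction:
Step 1: Merge F(9) + B(9) = 18
Step 2: Merge A(15) + (F+B)(18) = 33
Read each symbol's code off the tree from the root (left child = 0, right child = 1).

Codes:
  A: 0 (length 1)
  F: 10 (length 2)
  B: 11 (length 2)
Average code length: 51/33 = 1.5455 bits/symbol


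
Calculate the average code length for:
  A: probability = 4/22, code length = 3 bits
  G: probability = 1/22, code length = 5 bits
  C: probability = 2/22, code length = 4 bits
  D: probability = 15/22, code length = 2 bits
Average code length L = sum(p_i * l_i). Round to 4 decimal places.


Weighted contributions p_i * l_i:
  A: (4/22) * 3 = 12/22
  G: (1/22) * 5 = 5/22
  C: (2/22) * 4 = 8/22
  D: (15/22) * 2 = 30/22
Sum = (12 + 5 + 8 + 30)/22 = 55/22

L = 55/22 = 2.5000 bits/symbol


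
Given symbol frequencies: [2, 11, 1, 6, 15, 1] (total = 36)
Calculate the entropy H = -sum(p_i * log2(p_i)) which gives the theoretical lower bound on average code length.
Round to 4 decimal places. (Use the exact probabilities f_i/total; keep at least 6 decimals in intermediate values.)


Per-symbol terms -p_i * log2(p_i) with p_i = f_i/36:
  p = 2/36 = 0.055556: log2(p) = -4.169925, -p*log2(p) = 0.231663
  p = 11/36 = 0.305556: log2(p) = -1.710493, -p*log2(p) = 0.522651
  p = 1/36 = 0.027778: log2(p) = -5.169925, -p*log2(p) = 0.143609
  p = 6/36 = 0.166667: log2(p) = -2.584963, -p*log2(p) = 0.430827
  p = 15/36 = 0.416667: log2(p) = -1.263034, -p*log2(p) = 0.526264
  p = 1/36 = 0.027778: log2(p) = -5.169925, -p*log2(p) = 0.143609
H = 0.231663 + 0.522651 + 0.143609 + 0.430827 + 0.526264 + 0.143609 = 1.998623

H = 1.9986 bits/symbol


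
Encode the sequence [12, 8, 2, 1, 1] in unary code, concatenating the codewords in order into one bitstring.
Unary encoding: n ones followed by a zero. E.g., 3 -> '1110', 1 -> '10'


Encode each number as n ones followed by a terminating 0:
  12 -> 1111111111110 (13 bits)
  8 -> 111111110 (9 bits)
  2 -> 110 (3 bits)
  1 -> 10 (2 bits)
  1 -> 10 (2 bits)
Total length = 13 + 9 + 3 + 2 + 2 = 29 bits.

Unary([12, 8, 2, 1, 1]) = 11111111111101111111101101010 (29 bits)


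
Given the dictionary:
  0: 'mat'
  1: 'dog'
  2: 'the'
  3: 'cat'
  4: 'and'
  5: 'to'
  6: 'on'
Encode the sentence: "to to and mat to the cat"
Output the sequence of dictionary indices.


Look up each word in the dictionary:
  'to' -> 5
  'to' -> 5
  'and' -> 4
  'mat' -> 0
  'to' -> 5
  'the' -> 2
  'cat' -> 3

Encoded: [5, 5, 4, 0, 5, 2, 3]


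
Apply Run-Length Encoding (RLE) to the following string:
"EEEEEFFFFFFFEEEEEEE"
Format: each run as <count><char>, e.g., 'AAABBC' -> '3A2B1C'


Scanning runs left to right:
  i=0: run of 'E' x 5 -> '5E'
  i=5: run of 'F' x 7 -> '7F'
  i=12: run of 'E' x 7 -> '7E'

RLE = 5E7F7E


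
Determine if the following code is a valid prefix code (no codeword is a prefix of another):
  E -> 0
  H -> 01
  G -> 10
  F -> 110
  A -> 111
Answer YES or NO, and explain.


Checking each pair (does one codeword prefix another?):
  E='0' vs H='01': prefix -- VIOLATION

NO -- this is NOT a valid prefix code. E (0) is a prefix of H (01).


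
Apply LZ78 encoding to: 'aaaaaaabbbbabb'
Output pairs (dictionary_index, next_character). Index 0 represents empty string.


LZ78 encoding steps:
Dictionary: {0: ''}
Step 1: w='' (idx 0), next='a' -> output (0, 'a'), add 'a' as idx 1
Step 2: w='a' (idx 1), next='a' -> output (1, 'a'), add 'aa' as idx 2
Step 3: w='aa' (idx 2), next='a' -> output (2, 'a'), add 'aaa' as idx 3
Step 4: w='a' (idx 1), next='b' -> output (1, 'b'), add 'ab' as idx 4
Step 5: w='' (idx 0), next='b' -> output (0, 'b'), add 'b' as idx 5
Step 6: w='b' (idx 5), next='b' -> output (5, 'b'), add 'bb' as idx 6
Step 7: w='ab' (idx 4), next='b' -> output (4, 'b'), add 'abb' as idx 7


Encoded: [(0, 'a'), (1, 'a'), (2, 'a'), (1, 'b'), (0, 'b'), (5, 'b'), (4, 'b')]


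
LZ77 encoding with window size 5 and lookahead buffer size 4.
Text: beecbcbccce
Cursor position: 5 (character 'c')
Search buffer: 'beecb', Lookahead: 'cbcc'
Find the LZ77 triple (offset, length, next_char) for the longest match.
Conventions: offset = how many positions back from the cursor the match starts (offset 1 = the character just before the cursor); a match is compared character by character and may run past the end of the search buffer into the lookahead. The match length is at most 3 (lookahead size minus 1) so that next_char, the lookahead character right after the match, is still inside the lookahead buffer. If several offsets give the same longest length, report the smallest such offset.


Try each offset into the search buffer:
  offset=1 (pos 4, char 'b'): match length 0
  offset=2 (pos 3, char 'c'): match length 3
  offset=3 (pos 2, char 'e'): match length 0
  offset=4 (pos 1, char 'e'): match length 0
  offset=5 (pos 0, char 'b'): match length 0
Longest match has length 3 at offset 2.
next_char = character at position 5 + 3 = 8 -> 'c'

Best match: offset=2, length=3 (matching 'cbc' starting at position 3)
LZ77 triple: (2, 3, 'c')


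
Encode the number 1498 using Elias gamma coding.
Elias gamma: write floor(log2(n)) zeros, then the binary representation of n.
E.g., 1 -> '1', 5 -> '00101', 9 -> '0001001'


num_bits = floor(log2(1498)) + 1 = 11
leading_zeros = num_bits - 1 = 10
binary(1498) = 10111011010

Elias gamma(1498) = '0000000000' + '10111011010' = 000000000010111011010 (21 bits)


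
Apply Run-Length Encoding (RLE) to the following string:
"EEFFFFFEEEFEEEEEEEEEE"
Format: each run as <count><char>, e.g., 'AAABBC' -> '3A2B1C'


Scanning runs left to right:
  i=0: run of 'E' x 2 -> '2E'
  i=2: run of 'F' x 5 -> '5F'
  i=7: run of 'E' x 3 -> '3E'
  i=10: run of 'F' x 1 -> '1F'
  i=11: run of 'E' x 10 -> '10E'

RLE = 2E5F3E1F10E


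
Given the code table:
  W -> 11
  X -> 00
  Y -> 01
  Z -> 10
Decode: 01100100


Decoding:
01 -> Y
10 -> Z
01 -> Y
00 -> X


Result: YZYX


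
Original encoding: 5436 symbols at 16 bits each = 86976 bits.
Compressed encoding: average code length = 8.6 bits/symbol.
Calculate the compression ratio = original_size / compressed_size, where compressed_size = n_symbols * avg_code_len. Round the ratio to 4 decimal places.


original_size = n_symbols * orig_bits = 5436 * 16 = 86976 bits
compressed_size = n_symbols * avg_code_len = 5436 * 8.6 = 46749.6 bits
ratio = original_size / compressed_size = 86976 / 46749.6 = 1.8605

Compression ratio = 1.8605


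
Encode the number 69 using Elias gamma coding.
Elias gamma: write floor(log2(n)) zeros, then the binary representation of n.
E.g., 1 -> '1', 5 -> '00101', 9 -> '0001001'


num_bits = floor(log2(69)) + 1 = 7
leading_zeros = num_bits - 1 = 6
binary(69) = 1000101

Elias gamma(69) = '000000' + '1000101' = 0000001000101 (13 bits)


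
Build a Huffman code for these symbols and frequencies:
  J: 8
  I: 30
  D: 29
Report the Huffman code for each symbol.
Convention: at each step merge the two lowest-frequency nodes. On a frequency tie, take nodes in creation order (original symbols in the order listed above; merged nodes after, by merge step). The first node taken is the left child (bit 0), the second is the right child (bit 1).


Huffman tree construction:
Step 1: Merge J(8) + D(29) = 37
Step 2: Merge I(30) + (J+D)(37) = 67
Read each symbol's code off the tree from the root (left child = 0, right child = 1).

Codes:
  J: 10 (length 2)
  I: 0 (length 1)
  D: 11 (length 2)
Average code length: 104/67 = 1.5522 bits/symbol


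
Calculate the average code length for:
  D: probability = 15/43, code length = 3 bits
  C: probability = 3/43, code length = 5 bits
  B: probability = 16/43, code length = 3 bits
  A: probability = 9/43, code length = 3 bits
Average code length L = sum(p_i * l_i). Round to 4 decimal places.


Weighted contributions p_i * l_i:
  D: (15/43) * 3 = 45/43
  C: (3/43) * 5 = 15/43
  B: (16/43) * 3 = 48/43
  A: (9/43) * 3 = 27/43
Sum = (45 + 15 + 48 + 27)/43 = 135/43

L = 135/43 = 3.1395 bits/symbol


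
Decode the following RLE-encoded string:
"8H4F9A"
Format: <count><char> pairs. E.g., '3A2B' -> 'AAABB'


Expanding each <count><char> pair:
  8H -> 'HHHHHHHH'
  4F -> 'FFFF'
  9A -> 'AAAAAAAAA'

Decoded = HHHHHHHHFFFFAAAAAAAAA


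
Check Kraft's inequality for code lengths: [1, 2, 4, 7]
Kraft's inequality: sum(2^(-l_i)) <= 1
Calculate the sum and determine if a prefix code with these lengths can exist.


Sum = 2^(-1) + 2^(-2) + 2^(-4) + 2^(-7)
    = 0.5 + 0.25 + 0.0625 + 0.0078125
    = 105/128 = 0.8203125
Since 0.8203125 <= 1, Kraft's inequality IS satisfied.
A prefix code with these lengths CAN exist.

Kraft sum = 0.8203125. Satisfied.


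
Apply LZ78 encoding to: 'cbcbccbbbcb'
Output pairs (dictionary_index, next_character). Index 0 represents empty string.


LZ78 encoding steps:
Dictionary: {0: ''}
Step 1: w='' (idx 0), next='c' -> output (0, 'c'), add 'c' as idx 1
Step 2: w='' (idx 0), next='b' -> output (0, 'b'), add 'b' as idx 2
Step 3: w='c' (idx 1), next='b' -> output (1, 'b'), add 'cb' as idx 3
Step 4: w='c' (idx 1), next='c' -> output (1, 'c'), add 'cc' as idx 4
Step 5: w='b' (idx 2), next='b' -> output (2, 'b'), add 'bb' as idx 5
Step 6: w='b' (idx 2), next='c' -> output (2, 'c'), add 'bc' as idx 6
Step 7: w='b' (idx 2), end of input -> output (2, '')


Encoded: [(0, 'c'), (0, 'b'), (1, 'b'), (1, 'c'), (2, 'b'), (2, 'c'), (2, '')]


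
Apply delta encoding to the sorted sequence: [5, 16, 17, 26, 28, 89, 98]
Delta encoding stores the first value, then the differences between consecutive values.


First value: 5
Deltas:
  16 - 5 = 11
  17 - 16 = 1
  26 - 17 = 9
  28 - 26 = 2
  89 - 28 = 61
  98 - 89 = 9


Delta encoded: [5, 11, 1, 9, 2, 61, 9]


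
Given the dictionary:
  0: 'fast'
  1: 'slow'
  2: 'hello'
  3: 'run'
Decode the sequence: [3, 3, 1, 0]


Look up each index in the dictionary:
  3 -> 'run'
  3 -> 'run'
  1 -> 'slow'
  0 -> 'fast'

Decoded: "run run slow fast"


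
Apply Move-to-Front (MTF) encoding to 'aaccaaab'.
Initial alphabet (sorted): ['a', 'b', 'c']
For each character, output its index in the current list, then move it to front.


MTF encoding:
'a': index 0 in ['a', 'b', 'c'] -> ['a', 'b', 'c']
'a': index 0 in ['a', 'b', 'c'] -> ['a', 'b', 'c']
'c': index 2 in ['a', 'b', 'c'] -> ['c', 'a', 'b']
'c': index 0 in ['c', 'a', 'b'] -> ['c', 'a', 'b']
'a': index 1 in ['c', 'a', 'b'] -> ['a', 'c', 'b']
'a': index 0 in ['a', 'c', 'b'] -> ['a', 'c', 'b']
'a': index 0 in ['a', 'c', 'b'] -> ['a', 'c', 'b']
'b': index 2 in ['a', 'c', 'b'] -> ['b', 'a', 'c']


Output: [0, 0, 2, 0, 1, 0, 0, 2]


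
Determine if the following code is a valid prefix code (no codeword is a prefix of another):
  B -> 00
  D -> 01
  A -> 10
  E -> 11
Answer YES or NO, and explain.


Checking each pair (does one codeword prefix another?):
  B='00' vs D='01': no prefix
  B='00' vs A='10': no prefix
  B='00' vs E='11': no prefix
  D='01' vs B='00': no prefix
  D='01' vs A='10': no prefix
  D='01' vs E='11': no prefix
  A='10' vs B='00': no prefix
  A='10' vs D='01': no prefix
  A='10' vs E='11': no prefix
  E='11' vs B='00': no prefix
  E='11' vs D='01': no prefix
  E='11' vs A='10': no prefix
No violation found over all pairs.

YES -- this is a valid prefix code. No codeword is a prefix of any other codeword.


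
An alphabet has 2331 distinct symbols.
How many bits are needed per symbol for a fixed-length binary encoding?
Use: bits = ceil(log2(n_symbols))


log2(2331) = 11.1867
Bracket: 2^11 = 2048 < 2331 <= 2^12 = 4096
So ceil(log2(2331)) = 12

bits = ceil(log2(2331)) = ceil(11.1867) = 12 bits


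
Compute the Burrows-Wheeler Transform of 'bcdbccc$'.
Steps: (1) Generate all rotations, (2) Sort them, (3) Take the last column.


Rotations (sorted):
  0: $bcdbccc -> last char: c
  1: bccc$bcd -> last char: d
  2: bcdbccc$ -> last char: $
  3: c$bcdbcc -> last char: c
  4: cc$bcdbc -> last char: c
  5: ccc$bcdb -> last char: b
  6: cdbccc$b -> last char: b
  7: dbccc$bc -> last char: c


BWT = cd$ccbbc


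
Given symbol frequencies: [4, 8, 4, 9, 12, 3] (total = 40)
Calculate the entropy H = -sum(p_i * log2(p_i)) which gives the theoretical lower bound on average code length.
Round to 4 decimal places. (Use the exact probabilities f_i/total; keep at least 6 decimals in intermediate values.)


Per-symbol terms -p_i * log2(p_i) with p_i = f_i/40:
  p = 4/40 = 0.100000: log2(p) = -3.321928, -p*log2(p) = 0.332193
  p = 8/40 = 0.200000: log2(p) = -2.321928, -p*log2(p) = 0.464386
  p = 4/40 = 0.100000: log2(p) = -3.321928, -p*log2(p) = 0.332193
  p = 9/40 = 0.225000: log2(p) = -2.152003, -p*log2(p) = 0.484201
  p = 12/40 = 0.300000: log2(p) = -1.736966, -p*log2(p) = 0.521090
  p = 3/40 = 0.075000: log2(p) = -3.736966, -p*log2(p) = 0.280272
H = 0.332193 + 0.464386 + 0.332193 + 0.484201 + 0.521090 + 0.280272 = 2.414335

H = 2.4143 bits/symbol


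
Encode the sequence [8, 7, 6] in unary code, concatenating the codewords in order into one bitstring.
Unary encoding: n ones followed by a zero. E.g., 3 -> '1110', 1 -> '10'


Encode each number as n ones followed by a terminating 0:
  8 -> 111111110 (9 bits)
  7 -> 11111110 (8 bits)
  6 -> 1111110 (7 bits)
Total length = 9 + 8 + 7 = 24 bits.

Unary([8, 7, 6]) = 111111110111111101111110 (24 bits)


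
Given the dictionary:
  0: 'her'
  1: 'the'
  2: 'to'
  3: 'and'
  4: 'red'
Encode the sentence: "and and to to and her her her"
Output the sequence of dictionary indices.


Look up each word in the dictionary:
  'and' -> 3
  'and' -> 3
  'to' -> 2
  'to' -> 2
  'and' -> 3
  'her' -> 0
  'her' -> 0
  'her' -> 0

Encoded: [3, 3, 2, 2, 3, 0, 0, 0]


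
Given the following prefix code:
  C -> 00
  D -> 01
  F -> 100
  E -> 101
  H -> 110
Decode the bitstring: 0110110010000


Decoding step by step:
Bits 01 -> D
Bits 101 -> E
Bits 100 -> F
Bits 100 -> F
Bits 00 -> C


Decoded message: DEFFC


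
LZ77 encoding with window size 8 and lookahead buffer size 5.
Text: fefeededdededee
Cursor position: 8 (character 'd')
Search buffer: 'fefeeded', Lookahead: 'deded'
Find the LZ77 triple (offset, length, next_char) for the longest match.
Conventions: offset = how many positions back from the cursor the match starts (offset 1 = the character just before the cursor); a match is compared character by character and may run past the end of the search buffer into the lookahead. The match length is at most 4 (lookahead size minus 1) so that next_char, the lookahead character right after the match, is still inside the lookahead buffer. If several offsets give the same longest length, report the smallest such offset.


Try each offset into the search buffer:
  offset=1 (pos 7, char 'd'): match length 1
  offset=2 (pos 6, char 'e'): match length 0
  offset=3 (pos 5, char 'd'): match length 3
  offset=4 (pos 4, char 'e'): match length 0
  offset=5 (pos 3, char 'e'): match length 0
  offset=6 (pos 2, char 'f'): match length 0
  offset=7 (pos 1, char 'e'): match length 0
  offset=8 (pos 0, char 'f'): match length 0
Longest match has length 3 at offset 3.
next_char = character at position 8 + 3 = 11 -> 'e'

Best match: offset=3, length=3 (matching 'ded' starting at position 5)
LZ77 triple: (3, 3, 'e')


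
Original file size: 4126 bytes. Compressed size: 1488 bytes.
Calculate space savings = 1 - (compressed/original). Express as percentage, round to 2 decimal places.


ratio = compressed/original = 1488/4126 = 0.36064
savings = 1 - ratio = 1 - 0.36064 = 0.63936
as a percentage: 0.63936 * 100 = 63.94%

Space savings = 1 - 1488/4126 = 63.94%


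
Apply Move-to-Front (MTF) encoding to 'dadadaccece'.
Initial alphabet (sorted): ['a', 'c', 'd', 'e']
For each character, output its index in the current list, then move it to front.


MTF encoding:
'd': index 2 in ['a', 'c', 'd', 'e'] -> ['d', 'a', 'c', 'e']
'a': index 1 in ['d', 'a', 'c', 'e'] -> ['a', 'd', 'c', 'e']
'd': index 1 in ['a', 'd', 'c', 'e'] -> ['d', 'a', 'c', 'e']
'a': index 1 in ['d', 'a', 'c', 'e'] -> ['a', 'd', 'c', 'e']
'd': index 1 in ['a', 'd', 'c', 'e'] -> ['d', 'a', 'c', 'e']
'a': index 1 in ['d', 'a', 'c', 'e'] -> ['a', 'd', 'c', 'e']
'c': index 2 in ['a', 'd', 'c', 'e'] -> ['c', 'a', 'd', 'e']
'c': index 0 in ['c', 'a', 'd', 'e'] -> ['c', 'a', 'd', 'e']
'e': index 3 in ['c', 'a', 'd', 'e'] -> ['e', 'c', 'a', 'd']
'c': index 1 in ['e', 'c', 'a', 'd'] -> ['c', 'e', 'a', 'd']
'e': index 1 in ['c', 'e', 'a', 'd'] -> ['e', 'c', 'a', 'd']


Output: [2, 1, 1, 1, 1, 1, 2, 0, 3, 1, 1]


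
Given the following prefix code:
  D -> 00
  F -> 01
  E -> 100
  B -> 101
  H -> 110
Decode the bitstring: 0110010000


Decoding step by step:
Bits 01 -> F
Bits 100 -> E
Bits 100 -> E
Bits 00 -> D


Decoded message: FEED


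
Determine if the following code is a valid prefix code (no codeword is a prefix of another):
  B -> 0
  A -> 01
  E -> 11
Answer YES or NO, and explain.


Checking each pair (does one codeword prefix another?):
  B='0' vs A='01': prefix -- VIOLATION

NO -- this is NOT a valid prefix code. B (0) is a prefix of A (01).


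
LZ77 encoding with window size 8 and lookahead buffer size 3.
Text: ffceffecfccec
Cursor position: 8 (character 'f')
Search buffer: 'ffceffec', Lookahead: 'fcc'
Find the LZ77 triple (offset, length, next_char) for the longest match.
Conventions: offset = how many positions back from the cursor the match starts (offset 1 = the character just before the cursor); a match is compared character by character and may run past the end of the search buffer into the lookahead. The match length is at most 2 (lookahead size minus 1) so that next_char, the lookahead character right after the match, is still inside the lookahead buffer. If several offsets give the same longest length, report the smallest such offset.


Try each offset into the search buffer:
  offset=1 (pos 7, char 'c'): match length 0
  offset=2 (pos 6, char 'e'): match length 0
  offset=3 (pos 5, char 'f'): match length 1
  offset=4 (pos 4, char 'f'): match length 1
  offset=5 (pos 3, char 'e'): match length 0
  offset=6 (pos 2, char 'c'): match length 0
  offset=7 (pos 1, char 'f'): match length 2
  offset=8 (pos 0, char 'f'): match length 1
Longest match has length 2 at offset 7.
next_char = character at position 8 + 2 = 10 -> 'c'

Best match: offset=7, length=2 (matching 'fc' starting at position 1)
LZ77 triple: (7, 2, 'c')


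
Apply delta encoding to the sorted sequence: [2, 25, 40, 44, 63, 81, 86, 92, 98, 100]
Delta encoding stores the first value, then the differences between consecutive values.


First value: 2
Deltas:
  25 - 2 = 23
  40 - 25 = 15
  44 - 40 = 4
  63 - 44 = 19
  81 - 63 = 18
  86 - 81 = 5
  92 - 86 = 6
  98 - 92 = 6
  100 - 98 = 2


Delta encoded: [2, 23, 15, 4, 19, 18, 5, 6, 6, 2]


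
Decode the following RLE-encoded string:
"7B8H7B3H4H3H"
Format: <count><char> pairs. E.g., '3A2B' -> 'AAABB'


Expanding each <count><char> pair:
  7B -> 'BBBBBBB'
  8H -> 'HHHHHHHH'
  7B -> 'BBBBBBB'
  3H -> 'HHH'
  4H -> 'HHHH'
  3H -> 'HHH'

Decoded = BBBBBBBHHHHHHHHBBBBBBBHHHHHHHHHH


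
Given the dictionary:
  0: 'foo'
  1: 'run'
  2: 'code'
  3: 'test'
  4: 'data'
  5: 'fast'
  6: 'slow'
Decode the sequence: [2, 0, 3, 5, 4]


Look up each index in the dictionary:
  2 -> 'code'
  0 -> 'foo'
  3 -> 'test'
  5 -> 'fast'
  4 -> 'data'

Decoded: "code foo test fast data"


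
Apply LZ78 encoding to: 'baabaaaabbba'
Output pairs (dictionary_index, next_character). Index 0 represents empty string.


LZ78 encoding steps:
Dictionary: {0: ''}
Step 1: w='' (idx 0), next='b' -> output (0, 'b'), add 'b' as idx 1
Step 2: w='' (idx 0), next='a' -> output (0, 'a'), add 'a' as idx 2
Step 3: w='a' (idx 2), next='b' -> output (2, 'b'), add 'ab' as idx 3
Step 4: w='a' (idx 2), next='a' -> output (2, 'a'), add 'aa' as idx 4
Step 5: w='aa' (idx 4), next='b' -> output (4, 'b'), add 'aab' as idx 5
Step 6: w='b' (idx 1), next='b' -> output (1, 'b'), add 'bb' as idx 6
Step 7: w='a' (idx 2), end of input -> output (2, '')


Encoded: [(0, 'b'), (0, 'a'), (2, 'b'), (2, 'a'), (4, 'b'), (1, 'b'), (2, '')]


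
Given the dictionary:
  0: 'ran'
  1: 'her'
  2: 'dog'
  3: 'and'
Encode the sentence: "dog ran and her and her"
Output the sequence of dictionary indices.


Look up each word in the dictionary:
  'dog' -> 2
  'ran' -> 0
  'and' -> 3
  'her' -> 1
  'and' -> 3
  'her' -> 1

Encoded: [2, 0, 3, 1, 3, 1]


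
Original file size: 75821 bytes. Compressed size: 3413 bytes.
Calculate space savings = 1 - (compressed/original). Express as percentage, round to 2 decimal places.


ratio = compressed/original = 3413/75821 = 0.045014
savings = 1 - ratio = 1 - 0.045014 = 0.954986
as a percentage: 0.954986 * 100 = 95.5%

Space savings = 1 - 3413/75821 = 95.5%


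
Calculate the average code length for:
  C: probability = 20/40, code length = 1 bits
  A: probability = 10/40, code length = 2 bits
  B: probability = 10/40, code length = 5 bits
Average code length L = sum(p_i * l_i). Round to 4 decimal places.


Weighted contributions p_i * l_i:
  C: (20/40) * 1 = 20/40
  A: (10/40) * 2 = 20/40
  B: (10/40) * 5 = 50/40
Sum = (20 + 20 + 50)/40 = 90/40

L = 90/40 = 2.2500 bits/symbol
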